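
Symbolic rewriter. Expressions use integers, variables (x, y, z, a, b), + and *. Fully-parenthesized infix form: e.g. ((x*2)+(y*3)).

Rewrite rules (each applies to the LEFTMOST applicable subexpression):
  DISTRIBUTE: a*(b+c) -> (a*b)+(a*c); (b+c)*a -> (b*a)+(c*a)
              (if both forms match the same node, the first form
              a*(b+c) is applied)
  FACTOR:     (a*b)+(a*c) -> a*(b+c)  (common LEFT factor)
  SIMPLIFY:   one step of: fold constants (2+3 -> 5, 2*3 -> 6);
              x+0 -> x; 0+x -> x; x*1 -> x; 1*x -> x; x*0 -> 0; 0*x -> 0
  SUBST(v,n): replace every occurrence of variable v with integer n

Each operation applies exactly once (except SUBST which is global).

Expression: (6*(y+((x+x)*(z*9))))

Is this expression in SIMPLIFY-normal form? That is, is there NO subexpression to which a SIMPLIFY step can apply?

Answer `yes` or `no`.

Expression: (6*(y+((x+x)*(z*9))))
Scanning for simplifiable subexpressions (pre-order)...
  at root: (6*(y+((x+x)*(z*9)))) (not simplifiable)
  at R: (y+((x+x)*(z*9))) (not simplifiable)
  at RR: ((x+x)*(z*9)) (not simplifiable)
  at RRL: (x+x) (not simplifiable)
  at RRR: (z*9) (not simplifiable)
Result: no simplifiable subexpression found -> normal form.

Answer: yes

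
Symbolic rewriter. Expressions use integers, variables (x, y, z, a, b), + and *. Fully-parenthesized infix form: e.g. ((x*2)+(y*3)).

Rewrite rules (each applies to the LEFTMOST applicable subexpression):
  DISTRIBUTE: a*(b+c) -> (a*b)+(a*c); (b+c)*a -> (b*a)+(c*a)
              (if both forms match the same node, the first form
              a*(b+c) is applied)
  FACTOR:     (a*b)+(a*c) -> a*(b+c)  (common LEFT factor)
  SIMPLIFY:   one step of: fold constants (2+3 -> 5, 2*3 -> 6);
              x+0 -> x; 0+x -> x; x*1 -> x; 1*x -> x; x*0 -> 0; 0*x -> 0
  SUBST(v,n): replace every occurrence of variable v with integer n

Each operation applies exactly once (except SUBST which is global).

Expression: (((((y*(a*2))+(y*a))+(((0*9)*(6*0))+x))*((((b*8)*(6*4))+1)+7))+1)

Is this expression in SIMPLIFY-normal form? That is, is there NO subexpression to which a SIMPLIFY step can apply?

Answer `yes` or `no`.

Answer: no

Derivation:
Expression: (((((y*(a*2))+(y*a))+(((0*9)*(6*0))+x))*((((b*8)*(6*4))+1)+7))+1)
Scanning for simplifiable subexpressions (pre-order)...
  at root: (((((y*(a*2))+(y*a))+(((0*9)*(6*0))+x))*((((b*8)*(6*4))+1)+7))+1) (not simplifiable)
  at L: ((((y*(a*2))+(y*a))+(((0*9)*(6*0))+x))*((((b*8)*(6*4))+1)+7)) (not simplifiable)
  at LL: (((y*(a*2))+(y*a))+(((0*9)*(6*0))+x)) (not simplifiable)
  at LLL: ((y*(a*2))+(y*a)) (not simplifiable)
  at LLLL: (y*(a*2)) (not simplifiable)
  at LLLLR: (a*2) (not simplifiable)
  at LLLR: (y*a) (not simplifiable)
  at LLR: (((0*9)*(6*0))+x) (not simplifiable)
  at LLRL: ((0*9)*(6*0)) (not simplifiable)
  at LLRLL: (0*9) (SIMPLIFIABLE)
  at LLRLR: (6*0) (SIMPLIFIABLE)
  at LR: ((((b*8)*(6*4))+1)+7) (not simplifiable)
  at LRL: (((b*8)*(6*4))+1) (not simplifiable)
  at LRLL: ((b*8)*(6*4)) (not simplifiable)
  at LRLLL: (b*8) (not simplifiable)
  at LRLLR: (6*4) (SIMPLIFIABLE)
Found simplifiable subexpr at path LLRLL: (0*9)
One SIMPLIFY step would give: (((((y*(a*2))+(y*a))+((0*(6*0))+x))*((((b*8)*(6*4))+1)+7))+1)
-> NOT in normal form.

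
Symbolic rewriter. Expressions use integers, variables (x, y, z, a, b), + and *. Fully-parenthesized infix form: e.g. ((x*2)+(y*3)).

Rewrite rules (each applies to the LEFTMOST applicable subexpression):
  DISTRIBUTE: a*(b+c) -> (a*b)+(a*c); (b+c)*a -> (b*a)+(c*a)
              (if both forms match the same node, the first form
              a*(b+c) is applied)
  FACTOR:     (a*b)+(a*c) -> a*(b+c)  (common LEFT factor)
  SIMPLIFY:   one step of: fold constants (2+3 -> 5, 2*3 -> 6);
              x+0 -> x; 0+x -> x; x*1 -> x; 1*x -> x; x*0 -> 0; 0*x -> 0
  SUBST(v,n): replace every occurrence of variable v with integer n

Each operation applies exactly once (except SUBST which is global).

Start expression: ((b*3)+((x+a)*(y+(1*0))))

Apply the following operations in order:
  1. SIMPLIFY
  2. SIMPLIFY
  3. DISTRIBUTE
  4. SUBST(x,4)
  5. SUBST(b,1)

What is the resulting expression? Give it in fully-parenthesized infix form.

Start: ((b*3)+((x+a)*(y+(1*0))))
Apply SIMPLIFY at RRR (target: (1*0)): ((b*3)+((x+a)*(y+(1*0)))) -> ((b*3)+((x+a)*(y+0)))
Apply SIMPLIFY at RR (target: (y+0)): ((b*3)+((x+a)*(y+0))) -> ((b*3)+((x+a)*y))
Apply DISTRIBUTE at R (target: ((x+a)*y)): ((b*3)+((x+a)*y)) -> ((b*3)+((x*y)+(a*y)))
Apply SUBST(x,4): ((b*3)+((x*y)+(a*y))) -> ((b*3)+((4*y)+(a*y)))
Apply SUBST(b,1): ((b*3)+((4*y)+(a*y))) -> ((1*3)+((4*y)+(a*y)))

Answer: ((1*3)+((4*y)+(a*y)))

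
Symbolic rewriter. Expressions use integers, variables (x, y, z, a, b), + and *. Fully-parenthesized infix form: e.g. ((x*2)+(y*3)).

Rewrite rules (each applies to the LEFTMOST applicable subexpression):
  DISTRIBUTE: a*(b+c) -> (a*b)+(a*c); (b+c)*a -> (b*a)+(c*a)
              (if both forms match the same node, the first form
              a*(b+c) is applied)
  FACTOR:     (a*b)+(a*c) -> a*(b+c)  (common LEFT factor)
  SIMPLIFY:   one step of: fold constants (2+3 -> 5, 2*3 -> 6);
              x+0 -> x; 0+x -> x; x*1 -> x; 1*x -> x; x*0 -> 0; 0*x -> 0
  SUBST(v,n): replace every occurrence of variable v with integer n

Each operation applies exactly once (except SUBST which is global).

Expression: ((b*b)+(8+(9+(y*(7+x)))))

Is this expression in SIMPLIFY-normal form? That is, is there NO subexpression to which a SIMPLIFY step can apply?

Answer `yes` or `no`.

Expression: ((b*b)+(8+(9+(y*(7+x)))))
Scanning for simplifiable subexpressions (pre-order)...
  at root: ((b*b)+(8+(9+(y*(7+x))))) (not simplifiable)
  at L: (b*b) (not simplifiable)
  at R: (8+(9+(y*(7+x)))) (not simplifiable)
  at RR: (9+(y*(7+x))) (not simplifiable)
  at RRR: (y*(7+x)) (not simplifiable)
  at RRRR: (7+x) (not simplifiable)
Result: no simplifiable subexpression found -> normal form.

Answer: yes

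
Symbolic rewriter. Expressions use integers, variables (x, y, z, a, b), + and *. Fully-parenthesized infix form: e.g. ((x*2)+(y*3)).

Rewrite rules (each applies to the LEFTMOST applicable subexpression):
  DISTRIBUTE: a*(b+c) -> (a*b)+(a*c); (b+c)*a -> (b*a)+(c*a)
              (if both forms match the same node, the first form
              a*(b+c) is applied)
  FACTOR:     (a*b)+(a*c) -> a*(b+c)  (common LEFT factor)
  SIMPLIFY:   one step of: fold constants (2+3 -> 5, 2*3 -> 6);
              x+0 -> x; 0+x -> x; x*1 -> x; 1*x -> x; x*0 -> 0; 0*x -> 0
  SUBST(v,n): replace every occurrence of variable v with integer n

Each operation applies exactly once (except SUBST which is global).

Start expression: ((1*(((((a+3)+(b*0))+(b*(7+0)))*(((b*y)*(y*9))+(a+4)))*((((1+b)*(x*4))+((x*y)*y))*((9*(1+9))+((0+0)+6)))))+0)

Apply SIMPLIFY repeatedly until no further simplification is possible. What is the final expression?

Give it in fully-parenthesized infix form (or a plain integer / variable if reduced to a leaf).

Start: ((1*(((((a+3)+(b*0))+(b*(7+0)))*(((b*y)*(y*9))+(a+4)))*((((1+b)*(x*4))+((x*y)*y))*((9*(1+9))+((0+0)+6)))))+0)
Step 1: at root: ((1*(((((a+3)+(b*0))+(b*(7+0)))*(((b*y)*(y*9))+(a+4)))*((((1+b)*(x*4))+((x*y)*y))*((9*(1+9))+((0+0)+6)))))+0) -> (1*(((((a+3)+(b*0))+(b*(7+0)))*(((b*y)*(y*9))+(a+4)))*((((1+b)*(x*4))+((x*y)*y))*((9*(1+9))+((0+0)+6))))); overall: ((1*(((((a+3)+(b*0))+(b*(7+0)))*(((b*y)*(y*9))+(a+4)))*((((1+b)*(x*4))+((x*y)*y))*((9*(1+9))+((0+0)+6)))))+0) -> (1*(((((a+3)+(b*0))+(b*(7+0)))*(((b*y)*(y*9))+(a+4)))*((((1+b)*(x*4))+((x*y)*y))*((9*(1+9))+((0+0)+6)))))
Step 2: at root: (1*(((((a+3)+(b*0))+(b*(7+0)))*(((b*y)*(y*9))+(a+4)))*((((1+b)*(x*4))+((x*y)*y))*((9*(1+9))+((0+0)+6))))) -> (((((a+3)+(b*0))+(b*(7+0)))*(((b*y)*(y*9))+(a+4)))*((((1+b)*(x*4))+((x*y)*y))*((9*(1+9))+((0+0)+6)))); overall: (1*(((((a+3)+(b*0))+(b*(7+0)))*(((b*y)*(y*9))+(a+4)))*((((1+b)*(x*4))+((x*y)*y))*((9*(1+9))+((0+0)+6))))) -> (((((a+3)+(b*0))+(b*(7+0)))*(((b*y)*(y*9))+(a+4)))*((((1+b)*(x*4))+((x*y)*y))*((9*(1+9))+((0+0)+6))))
Step 3: at LLLR: (b*0) -> 0; overall: (((((a+3)+(b*0))+(b*(7+0)))*(((b*y)*(y*9))+(a+4)))*((((1+b)*(x*4))+((x*y)*y))*((9*(1+9))+((0+0)+6)))) -> (((((a+3)+0)+(b*(7+0)))*(((b*y)*(y*9))+(a+4)))*((((1+b)*(x*4))+((x*y)*y))*((9*(1+9))+((0+0)+6))))
Step 4: at LLL: ((a+3)+0) -> (a+3); overall: (((((a+3)+0)+(b*(7+0)))*(((b*y)*(y*9))+(a+4)))*((((1+b)*(x*4))+((x*y)*y))*((9*(1+9))+((0+0)+6)))) -> ((((a+3)+(b*(7+0)))*(((b*y)*(y*9))+(a+4)))*((((1+b)*(x*4))+((x*y)*y))*((9*(1+9))+((0+0)+6))))
Step 5: at LLRR: (7+0) -> 7; overall: ((((a+3)+(b*(7+0)))*(((b*y)*(y*9))+(a+4)))*((((1+b)*(x*4))+((x*y)*y))*((9*(1+9))+((0+0)+6)))) -> ((((a+3)+(b*7))*(((b*y)*(y*9))+(a+4)))*((((1+b)*(x*4))+((x*y)*y))*((9*(1+9))+((0+0)+6))))
Step 6: at RRLR: (1+9) -> 10; overall: ((((a+3)+(b*7))*(((b*y)*(y*9))+(a+4)))*((((1+b)*(x*4))+((x*y)*y))*((9*(1+9))+((0+0)+6)))) -> ((((a+3)+(b*7))*(((b*y)*(y*9))+(a+4)))*((((1+b)*(x*4))+((x*y)*y))*((9*10)+((0+0)+6))))
Step 7: at RRL: (9*10) -> 90; overall: ((((a+3)+(b*7))*(((b*y)*(y*9))+(a+4)))*((((1+b)*(x*4))+((x*y)*y))*((9*10)+((0+0)+6)))) -> ((((a+3)+(b*7))*(((b*y)*(y*9))+(a+4)))*((((1+b)*(x*4))+((x*y)*y))*(90+((0+0)+6))))
Step 8: at RRRL: (0+0) -> 0; overall: ((((a+3)+(b*7))*(((b*y)*(y*9))+(a+4)))*((((1+b)*(x*4))+((x*y)*y))*(90+((0+0)+6)))) -> ((((a+3)+(b*7))*(((b*y)*(y*9))+(a+4)))*((((1+b)*(x*4))+((x*y)*y))*(90+(0+6))))
Step 9: at RRR: (0+6) -> 6; overall: ((((a+3)+(b*7))*(((b*y)*(y*9))+(a+4)))*((((1+b)*(x*4))+((x*y)*y))*(90+(0+6)))) -> ((((a+3)+(b*7))*(((b*y)*(y*9))+(a+4)))*((((1+b)*(x*4))+((x*y)*y))*(90+6)))
Step 10: at RR: (90+6) -> 96; overall: ((((a+3)+(b*7))*(((b*y)*(y*9))+(a+4)))*((((1+b)*(x*4))+((x*y)*y))*(90+6))) -> ((((a+3)+(b*7))*(((b*y)*(y*9))+(a+4)))*((((1+b)*(x*4))+((x*y)*y))*96))
Fixed point: ((((a+3)+(b*7))*(((b*y)*(y*9))+(a+4)))*((((1+b)*(x*4))+((x*y)*y))*96))

Answer: ((((a+3)+(b*7))*(((b*y)*(y*9))+(a+4)))*((((1+b)*(x*4))+((x*y)*y))*96))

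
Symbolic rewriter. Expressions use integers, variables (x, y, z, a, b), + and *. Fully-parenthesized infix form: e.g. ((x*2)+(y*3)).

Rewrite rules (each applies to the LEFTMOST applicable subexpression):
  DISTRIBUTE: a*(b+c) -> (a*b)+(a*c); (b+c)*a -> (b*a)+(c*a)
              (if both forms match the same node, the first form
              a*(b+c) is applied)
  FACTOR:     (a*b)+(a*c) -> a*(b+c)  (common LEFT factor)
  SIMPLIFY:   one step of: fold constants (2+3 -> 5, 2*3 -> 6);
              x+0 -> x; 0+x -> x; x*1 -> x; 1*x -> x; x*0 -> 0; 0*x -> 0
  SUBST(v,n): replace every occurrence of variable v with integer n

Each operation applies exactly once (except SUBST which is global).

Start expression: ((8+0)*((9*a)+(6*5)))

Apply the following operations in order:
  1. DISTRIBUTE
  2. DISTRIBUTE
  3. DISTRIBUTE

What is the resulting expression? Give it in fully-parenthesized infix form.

Start: ((8+0)*((9*a)+(6*5)))
Apply DISTRIBUTE at root (target: ((8+0)*((9*a)+(6*5)))): ((8+0)*((9*a)+(6*5))) -> (((8+0)*(9*a))+((8+0)*(6*5)))
Apply DISTRIBUTE at L (target: ((8+0)*(9*a))): (((8+0)*(9*a))+((8+0)*(6*5))) -> (((8*(9*a))+(0*(9*a)))+((8+0)*(6*5)))
Apply DISTRIBUTE at R (target: ((8+0)*(6*5))): (((8*(9*a))+(0*(9*a)))+((8+0)*(6*5))) -> (((8*(9*a))+(0*(9*a)))+((8*(6*5))+(0*(6*5))))

Answer: (((8*(9*a))+(0*(9*a)))+((8*(6*5))+(0*(6*5))))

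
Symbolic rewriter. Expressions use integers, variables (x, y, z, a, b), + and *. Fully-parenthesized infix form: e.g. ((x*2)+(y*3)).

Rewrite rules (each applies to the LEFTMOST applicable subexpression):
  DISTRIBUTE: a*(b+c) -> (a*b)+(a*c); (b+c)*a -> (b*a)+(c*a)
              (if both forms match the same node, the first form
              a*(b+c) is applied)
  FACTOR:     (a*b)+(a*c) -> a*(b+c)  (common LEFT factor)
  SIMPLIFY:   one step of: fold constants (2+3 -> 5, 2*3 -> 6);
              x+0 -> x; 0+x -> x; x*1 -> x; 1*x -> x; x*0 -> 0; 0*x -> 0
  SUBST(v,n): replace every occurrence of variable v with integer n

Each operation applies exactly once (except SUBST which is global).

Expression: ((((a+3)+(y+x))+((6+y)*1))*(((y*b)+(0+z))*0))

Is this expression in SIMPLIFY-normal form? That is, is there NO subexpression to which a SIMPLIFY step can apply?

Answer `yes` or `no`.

Expression: ((((a+3)+(y+x))+((6+y)*1))*(((y*b)+(0+z))*0))
Scanning for simplifiable subexpressions (pre-order)...
  at root: ((((a+3)+(y+x))+((6+y)*1))*(((y*b)+(0+z))*0)) (not simplifiable)
  at L: (((a+3)+(y+x))+((6+y)*1)) (not simplifiable)
  at LL: ((a+3)+(y+x)) (not simplifiable)
  at LLL: (a+3) (not simplifiable)
  at LLR: (y+x) (not simplifiable)
  at LR: ((6+y)*1) (SIMPLIFIABLE)
  at LRL: (6+y) (not simplifiable)
  at R: (((y*b)+(0+z))*0) (SIMPLIFIABLE)
  at RL: ((y*b)+(0+z)) (not simplifiable)
  at RLL: (y*b) (not simplifiable)
  at RLR: (0+z) (SIMPLIFIABLE)
Found simplifiable subexpr at path LR: ((6+y)*1)
One SIMPLIFY step would give: ((((a+3)+(y+x))+(6+y))*(((y*b)+(0+z))*0))
-> NOT in normal form.

Answer: no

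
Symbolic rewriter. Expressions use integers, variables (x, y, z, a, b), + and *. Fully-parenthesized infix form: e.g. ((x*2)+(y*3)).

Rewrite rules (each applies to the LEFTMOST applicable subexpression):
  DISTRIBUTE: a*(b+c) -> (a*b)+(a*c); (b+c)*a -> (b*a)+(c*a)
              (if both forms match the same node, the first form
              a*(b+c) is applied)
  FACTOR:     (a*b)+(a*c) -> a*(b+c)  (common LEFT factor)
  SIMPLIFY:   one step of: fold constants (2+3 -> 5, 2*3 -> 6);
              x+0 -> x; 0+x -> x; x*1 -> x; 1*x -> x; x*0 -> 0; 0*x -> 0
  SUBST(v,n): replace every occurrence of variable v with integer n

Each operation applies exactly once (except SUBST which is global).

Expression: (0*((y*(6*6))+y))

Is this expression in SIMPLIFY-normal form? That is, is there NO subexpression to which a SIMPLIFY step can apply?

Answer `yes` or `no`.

Answer: no

Derivation:
Expression: (0*((y*(6*6))+y))
Scanning for simplifiable subexpressions (pre-order)...
  at root: (0*((y*(6*6))+y)) (SIMPLIFIABLE)
  at R: ((y*(6*6))+y) (not simplifiable)
  at RL: (y*(6*6)) (not simplifiable)
  at RLR: (6*6) (SIMPLIFIABLE)
Found simplifiable subexpr at path root: (0*((y*(6*6))+y))
One SIMPLIFY step would give: 0
-> NOT in normal form.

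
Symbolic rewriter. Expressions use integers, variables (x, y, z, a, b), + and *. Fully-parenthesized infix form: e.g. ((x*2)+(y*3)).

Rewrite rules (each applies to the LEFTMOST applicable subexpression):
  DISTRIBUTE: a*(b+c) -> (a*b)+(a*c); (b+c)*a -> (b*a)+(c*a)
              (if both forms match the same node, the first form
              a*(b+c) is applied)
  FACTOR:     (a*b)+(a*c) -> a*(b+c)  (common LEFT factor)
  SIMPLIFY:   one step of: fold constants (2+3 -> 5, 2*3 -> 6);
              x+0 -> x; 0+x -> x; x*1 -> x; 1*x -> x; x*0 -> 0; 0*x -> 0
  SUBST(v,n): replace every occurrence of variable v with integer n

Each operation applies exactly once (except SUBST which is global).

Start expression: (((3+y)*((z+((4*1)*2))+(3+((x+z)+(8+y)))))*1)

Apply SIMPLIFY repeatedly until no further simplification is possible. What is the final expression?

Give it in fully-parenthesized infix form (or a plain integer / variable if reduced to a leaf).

Start: (((3+y)*((z+((4*1)*2))+(3+((x+z)+(8+y)))))*1)
Step 1: at root: (((3+y)*((z+((4*1)*2))+(3+((x+z)+(8+y)))))*1) -> ((3+y)*((z+((4*1)*2))+(3+((x+z)+(8+y))))); overall: (((3+y)*((z+((4*1)*2))+(3+((x+z)+(8+y)))))*1) -> ((3+y)*((z+((4*1)*2))+(3+((x+z)+(8+y)))))
Step 2: at RLRL: (4*1) -> 4; overall: ((3+y)*((z+((4*1)*2))+(3+((x+z)+(8+y))))) -> ((3+y)*((z+(4*2))+(3+((x+z)+(8+y)))))
Step 3: at RLR: (4*2) -> 8; overall: ((3+y)*((z+(4*2))+(3+((x+z)+(8+y))))) -> ((3+y)*((z+8)+(3+((x+z)+(8+y)))))
Fixed point: ((3+y)*((z+8)+(3+((x+z)+(8+y)))))

Answer: ((3+y)*((z+8)+(3+((x+z)+(8+y)))))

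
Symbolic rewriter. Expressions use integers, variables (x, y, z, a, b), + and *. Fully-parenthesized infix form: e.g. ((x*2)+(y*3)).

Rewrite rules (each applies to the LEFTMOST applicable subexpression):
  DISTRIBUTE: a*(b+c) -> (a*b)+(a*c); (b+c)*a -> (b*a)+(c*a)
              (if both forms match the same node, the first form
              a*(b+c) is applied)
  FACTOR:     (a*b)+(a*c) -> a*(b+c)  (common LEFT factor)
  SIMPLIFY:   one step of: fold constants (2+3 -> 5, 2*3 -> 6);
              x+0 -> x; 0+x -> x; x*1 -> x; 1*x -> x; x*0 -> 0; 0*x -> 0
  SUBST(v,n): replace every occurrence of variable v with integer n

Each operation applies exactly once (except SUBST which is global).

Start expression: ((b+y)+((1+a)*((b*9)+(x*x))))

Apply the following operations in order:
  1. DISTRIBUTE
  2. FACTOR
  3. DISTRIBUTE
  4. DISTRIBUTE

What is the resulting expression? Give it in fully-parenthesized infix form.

Start: ((b+y)+((1+a)*((b*9)+(x*x))))
Apply DISTRIBUTE at R (target: ((1+a)*((b*9)+(x*x)))): ((b+y)+((1+a)*((b*9)+(x*x)))) -> ((b+y)+(((1+a)*(b*9))+((1+a)*(x*x))))
Apply FACTOR at R (target: (((1+a)*(b*9))+((1+a)*(x*x)))): ((b+y)+(((1+a)*(b*9))+((1+a)*(x*x)))) -> ((b+y)+((1+a)*((b*9)+(x*x))))
Apply DISTRIBUTE at R (target: ((1+a)*((b*9)+(x*x)))): ((b+y)+((1+a)*((b*9)+(x*x)))) -> ((b+y)+(((1+a)*(b*9))+((1+a)*(x*x))))
Apply DISTRIBUTE at RL (target: ((1+a)*(b*9))): ((b+y)+(((1+a)*(b*9))+((1+a)*(x*x)))) -> ((b+y)+(((1*(b*9))+(a*(b*9)))+((1+a)*(x*x))))

Answer: ((b+y)+(((1*(b*9))+(a*(b*9)))+((1+a)*(x*x))))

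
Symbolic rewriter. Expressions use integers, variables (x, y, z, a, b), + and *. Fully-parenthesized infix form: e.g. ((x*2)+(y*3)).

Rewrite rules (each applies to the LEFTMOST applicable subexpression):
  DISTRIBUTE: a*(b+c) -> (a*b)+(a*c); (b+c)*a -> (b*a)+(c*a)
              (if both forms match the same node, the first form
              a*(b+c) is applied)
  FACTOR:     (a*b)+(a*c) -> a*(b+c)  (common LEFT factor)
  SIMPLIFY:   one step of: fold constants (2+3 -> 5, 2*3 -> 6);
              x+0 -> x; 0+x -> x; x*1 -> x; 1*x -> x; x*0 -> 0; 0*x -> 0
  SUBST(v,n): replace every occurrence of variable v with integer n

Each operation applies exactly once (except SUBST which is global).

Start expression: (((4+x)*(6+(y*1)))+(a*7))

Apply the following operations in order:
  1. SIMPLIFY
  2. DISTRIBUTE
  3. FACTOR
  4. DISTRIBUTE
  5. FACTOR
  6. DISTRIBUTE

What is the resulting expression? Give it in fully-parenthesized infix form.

Answer: ((((4+x)*6)+((4+x)*y))+(a*7))

Derivation:
Start: (((4+x)*(6+(y*1)))+(a*7))
Apply SIMPLIFY at LRR (target: (y*1)): (((4+x)*(6+(y*1)))+(a*7)) -> (((4+x)*(6+y))+(a*7))
Apply DISTRIBUTE at L (target: ((4+x)*(6+y))): (((4+x)*(6+y))+(a*7)) -> ((((4+x)*6)+((4+x)*y))+(a*7))
Apply FACTOR at L (target: (((4+x)*6)+((4+x)*y))): ((((4+x)*6)+((4+x)*y))+(a*7)) -> (((4+x)*(6+y))+(a*7))
Apply DISTRIBUTE at L (target: ((4+x)*(6+y))): (((4+x)*(6+y))+(a*7)) -> ((((4+x)*6)+((4+x)*y))+(a*7))
Apply FACTOR at L (target: (((4+x)*6)+((4+x)*y))): ((((4+x)*6)+((4+x)*y))+(a*7)) -> (((4+x)*(6+y))+(a*7))
Apply DISTRIBUTE at L (target: ((4+x)*(6+y))): (((4+x)*(6+y))+(a*7)) -> ((((4+x)*6)+((4+x)*y))+(a*7))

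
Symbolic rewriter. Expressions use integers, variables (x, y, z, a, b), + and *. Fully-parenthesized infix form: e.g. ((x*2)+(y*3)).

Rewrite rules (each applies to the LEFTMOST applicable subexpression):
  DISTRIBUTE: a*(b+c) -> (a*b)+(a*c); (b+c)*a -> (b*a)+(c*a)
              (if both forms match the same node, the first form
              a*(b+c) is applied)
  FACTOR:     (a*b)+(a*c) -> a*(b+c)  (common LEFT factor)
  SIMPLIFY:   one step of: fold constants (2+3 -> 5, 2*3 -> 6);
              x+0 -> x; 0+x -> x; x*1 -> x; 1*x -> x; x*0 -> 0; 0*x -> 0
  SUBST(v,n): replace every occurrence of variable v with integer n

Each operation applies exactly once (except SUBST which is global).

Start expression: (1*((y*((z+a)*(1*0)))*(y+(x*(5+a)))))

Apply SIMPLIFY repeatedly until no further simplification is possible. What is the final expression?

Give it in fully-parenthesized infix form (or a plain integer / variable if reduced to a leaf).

Answer: 0

Derivation:
Start: (1*((y*((z+a)*(1*0)))*(y+(x*(5+a)))))
Step 1: at root: (1*((y*((z+a)*(1*0)))*(y+(x*(5+a))))) -> ((y*((z+a)*(1*0)))*(y+(x*(5+a)))); overall: (1*((y*((z+a)*(1*0)))*(y+(x*(5+a))))) -> ((y*((z+a)*(1*0)))*(y+(x*(5+a))))
Step 2: at LRR: (1*0) -> 0; overall: ((y*((z+a)*(1*0)))*(y+(x*(5+a)))) -> ((y*((z+a)*0))*(y+(x*(5+a))))
Step 3: at LR: ((z+a)*0) -> 0; overall: ((y*((z+a)*0))*(y+(x*(5+a)))) -> ((y*0)*(y+(x*(5+a))))
Step 4: at L: (y*0) -> 0; overall: ((y*0)*(y+(x*(5+a)))) -> (0*(y+(x*(5+a))))
Step 5: at root: (0*(y+(x*(5+a)))) -> 0; overall: (0*(y+(x*(5+a)))) -> 0
Fixed point: 0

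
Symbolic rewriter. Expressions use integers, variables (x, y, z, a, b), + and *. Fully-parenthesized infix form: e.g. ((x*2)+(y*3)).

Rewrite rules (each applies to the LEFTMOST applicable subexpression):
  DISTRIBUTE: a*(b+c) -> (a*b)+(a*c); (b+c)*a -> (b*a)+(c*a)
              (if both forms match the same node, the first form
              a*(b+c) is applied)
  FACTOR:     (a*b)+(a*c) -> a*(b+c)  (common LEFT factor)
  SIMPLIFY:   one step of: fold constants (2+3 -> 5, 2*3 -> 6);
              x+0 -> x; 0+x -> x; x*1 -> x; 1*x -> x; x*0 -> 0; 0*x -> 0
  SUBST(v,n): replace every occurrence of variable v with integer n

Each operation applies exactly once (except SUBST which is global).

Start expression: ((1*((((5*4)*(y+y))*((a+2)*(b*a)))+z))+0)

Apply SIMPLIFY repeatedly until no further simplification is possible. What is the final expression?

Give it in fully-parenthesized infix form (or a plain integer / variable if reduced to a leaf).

Start: ((1*((((5*4)*(y+y))*((a+2)*(b*a)))+z))+0)
Step 1: at root: ((1*((((5*4)*(y+y))*((a+2)*(b*a)))+z))+0) -> (1*((((5*4)*(y+y))*((a+2)*(b*a)))+z)); overall: ((1*((((5*4)*(y+y))*((a+2)*(b*a)))+z))+0) -> (1*((((5*4)*(y+y))*((a+2)*(b*a)))+z))
Step 2: at root: (1*((((5*4)*(y+y))*((a+2)*(b*a)))+z)) -> ((((5*4)*(y+y))*((a+2)*(b*a)))+z); overall: (1*((((5*4)*(y+y))*((a+2)*(b*a)))+z)) -> ((((5*4)*(y+y))*((a+2)*(b*a)))+z)
Step 3: at LLL: (5*4) -> 20; overall: ((((5*4)*(y+y))*((a+2)*(b*a)))+z) -> (((20*(y+y))*((a+2)*(b*a)))+z)
Fixed point: (((20*(y+y))*((a+2)*(b*a)))+z)

Answer: (((20*(y+y))*((a+2)*(b*a)))+z)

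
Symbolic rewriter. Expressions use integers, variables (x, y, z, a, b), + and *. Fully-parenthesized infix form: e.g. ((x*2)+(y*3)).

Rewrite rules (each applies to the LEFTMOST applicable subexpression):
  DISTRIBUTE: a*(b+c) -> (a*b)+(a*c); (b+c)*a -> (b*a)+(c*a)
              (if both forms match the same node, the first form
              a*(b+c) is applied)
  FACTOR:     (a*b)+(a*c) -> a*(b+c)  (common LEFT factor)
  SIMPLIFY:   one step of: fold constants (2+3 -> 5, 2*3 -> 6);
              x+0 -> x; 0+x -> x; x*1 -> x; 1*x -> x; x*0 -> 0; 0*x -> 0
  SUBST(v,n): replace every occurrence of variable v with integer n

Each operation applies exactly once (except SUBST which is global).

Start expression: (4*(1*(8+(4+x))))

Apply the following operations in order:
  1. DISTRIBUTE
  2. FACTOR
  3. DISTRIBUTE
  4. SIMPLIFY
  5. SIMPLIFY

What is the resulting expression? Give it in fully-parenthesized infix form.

Answer: (4*(8+(4+x)))

Derivation:
Start: (4*(1*(8+(4+x))))
Apply DISTRIBUTE at R (target: (1*(8+(4+x)))): (4*(1*(8+(4+x)))) -> (4*((1*8)+(1*(4+x))))
Apply FACTOR at R (target: ((1*8)+(1*(4+x)))): (4*((1*8)+(1*(4+x)))) -> (4*(1*(8+(4+x))))
Apply DISTRIBUTE at R (target: (1*(8+(4+x)))): (4*(1*(8+(4+x)))) -> (4*((1*8)+(1*(4+x))))
Apply SIMPLIFY at RL (target: (1*8)): (4*((1*8)+(1*(4+x)))) -> (4*(8+(1*(4+x))))
Apply SIMPLIFY at RR (target: (1*(4+x))): (4*(8+(1*(4+x)))) -> (4*(8+(4+x)))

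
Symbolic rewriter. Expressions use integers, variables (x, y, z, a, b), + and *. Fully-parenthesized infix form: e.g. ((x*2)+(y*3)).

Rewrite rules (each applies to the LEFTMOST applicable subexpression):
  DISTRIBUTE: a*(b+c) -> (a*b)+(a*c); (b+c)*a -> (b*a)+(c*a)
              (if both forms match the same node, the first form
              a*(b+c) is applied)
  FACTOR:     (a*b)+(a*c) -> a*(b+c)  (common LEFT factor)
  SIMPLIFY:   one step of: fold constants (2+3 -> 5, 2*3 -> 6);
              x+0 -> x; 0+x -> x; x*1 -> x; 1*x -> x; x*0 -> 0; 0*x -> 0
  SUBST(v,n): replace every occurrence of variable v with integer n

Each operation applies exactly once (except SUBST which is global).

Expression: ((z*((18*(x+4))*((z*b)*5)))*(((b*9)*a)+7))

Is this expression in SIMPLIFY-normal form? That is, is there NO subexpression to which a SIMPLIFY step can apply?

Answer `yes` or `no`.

Expression: ((z*((18*(x+4))*((z*b)*5)))*(((b*9)*a)+7))
Scanning for simplifiable subexpressions (pre-order)...
  at root: ((z*((18*(x+4))*((z*b)*5)))*(((b*9)*a)+7)) (not simplifiable)
  at L: (z*((18*(x+4))*((z*b)*5))) (not simplifiable)
  at LR: ((18*(x+4))*((z*b)*5)) (not simplifiable)
  at LRL: (18*(x+4)) (not simplifiable)
  at LRLR: (x+4) (not simplifiable)
  at LRR: ((z*b)*5) (not simplifiable)
  at LRRL: (z*b) (not simplifiable)
  at R: (((b*9)*a)+7) (not simplifiable)
  at RL: ((b*9)*a) (not simplifiable)
  at RLL: (b*9) (not simplifiable)
Result: no simplifiable subexpression found -> normal form.

Answer: yes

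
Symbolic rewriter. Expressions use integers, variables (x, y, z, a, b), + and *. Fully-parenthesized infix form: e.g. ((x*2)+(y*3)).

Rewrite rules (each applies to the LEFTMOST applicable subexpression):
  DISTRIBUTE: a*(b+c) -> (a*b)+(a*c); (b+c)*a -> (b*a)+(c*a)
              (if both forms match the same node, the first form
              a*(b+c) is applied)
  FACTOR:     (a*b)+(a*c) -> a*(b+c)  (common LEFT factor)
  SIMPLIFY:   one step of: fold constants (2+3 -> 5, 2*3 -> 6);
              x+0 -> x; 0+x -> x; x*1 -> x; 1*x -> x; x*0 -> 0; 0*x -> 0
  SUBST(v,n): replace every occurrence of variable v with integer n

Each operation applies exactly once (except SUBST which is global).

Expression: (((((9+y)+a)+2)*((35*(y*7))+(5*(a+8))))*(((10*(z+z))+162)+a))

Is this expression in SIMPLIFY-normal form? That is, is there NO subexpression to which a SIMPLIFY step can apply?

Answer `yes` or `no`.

Expression: (((((9+y)+a)+2)*((35*(y*7))+(5*(a+8))))*(((10*(z+z))+162)+a))
Scanning for simplifiable subexpressions (pre-order)...
  at root: (((((9+y)+a)+2)*((35*(y*7))+(5*(a+8))))*(((10*(z+z))+162)+a)) (not simplifiable)
  at L: ((((9+y)+a)+2)*((35*(y*7))+(5*(a+8)))) (not simplifiable)
  at LL: (((9+y)+a)+2) (not simplifiable)
  at LLL: ((9+y)+a) (not simplifiable)
  at LLLL: (9+y) (not simplifiable)
  at LR: ((35*(y*7))+(5*(a+8))) (not simplifiable)
  at LRL: (35*(y*7)) (not simplifiable)
  at LRLR: (y*7) (not simplifiable)
  at LRR: (5*(a+8)) (not simplifiable)
  at LRRR: (a+8) (not simplifiable)
  at R: (((10*(z+z))+162)+a) (not simplifiable)
  at RL: ((10*(z+z))+162) (not simplifiable)
  at RLL: (10*(z+z)) (not simplifiable)
  at RLLR: (z+z) (not simplifiable)
Result: no simplifiable subexpression found -> normal form.

Answer: yes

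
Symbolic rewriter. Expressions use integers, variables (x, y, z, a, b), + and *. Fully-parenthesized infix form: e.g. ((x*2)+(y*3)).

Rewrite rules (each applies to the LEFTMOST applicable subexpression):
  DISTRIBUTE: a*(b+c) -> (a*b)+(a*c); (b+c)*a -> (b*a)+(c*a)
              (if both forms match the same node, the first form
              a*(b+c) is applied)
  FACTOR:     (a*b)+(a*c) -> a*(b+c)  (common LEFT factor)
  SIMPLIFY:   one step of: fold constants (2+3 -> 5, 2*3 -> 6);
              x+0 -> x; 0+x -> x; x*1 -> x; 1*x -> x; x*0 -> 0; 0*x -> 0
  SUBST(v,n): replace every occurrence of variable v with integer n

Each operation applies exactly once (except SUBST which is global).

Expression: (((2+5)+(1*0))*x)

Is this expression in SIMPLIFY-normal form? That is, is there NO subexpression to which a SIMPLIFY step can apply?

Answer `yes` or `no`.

Expression: (((2+5)+(1*0))*x)
Scanning for simplifiable subexpressions (pre-order)...
  at root: (((2+5)+(1*0))*x) (not simplifiable)
  at L: ((2+5)+(1*0)) (not simplifiable)
  at LL: (2+5) (SIMPLIFIABLE)
  at LR: (1*0) (SIMPLIFIABLE)
Found simplifiable subexpr at path LL: (2+5)
One SIMPLIFY step would give: ((7+(1*0))*x)
-> NOT in normal form.

Answer: no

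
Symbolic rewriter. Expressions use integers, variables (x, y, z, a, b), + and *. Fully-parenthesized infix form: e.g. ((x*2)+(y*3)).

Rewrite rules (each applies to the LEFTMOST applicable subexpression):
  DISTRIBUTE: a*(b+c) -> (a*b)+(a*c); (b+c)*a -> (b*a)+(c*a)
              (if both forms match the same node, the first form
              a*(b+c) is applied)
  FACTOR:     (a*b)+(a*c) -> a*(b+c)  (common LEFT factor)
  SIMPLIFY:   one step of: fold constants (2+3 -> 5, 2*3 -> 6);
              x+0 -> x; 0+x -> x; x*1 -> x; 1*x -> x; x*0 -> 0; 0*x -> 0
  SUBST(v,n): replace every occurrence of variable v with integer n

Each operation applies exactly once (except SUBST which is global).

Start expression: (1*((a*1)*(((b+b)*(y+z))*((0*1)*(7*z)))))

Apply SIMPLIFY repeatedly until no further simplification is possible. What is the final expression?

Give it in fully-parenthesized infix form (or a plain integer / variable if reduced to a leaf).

Answer: 0

Derivation:
Start: (1*((a*1)*(((b+b)*(y+z))*((0*1)*(7*z)))))
Step 1: at root: (1*((a*1)*(((b+b)*(y+z))*((0*1)*(7*z))))) -> ((a*1)*(((b+b)*(y+z))*((0*1)*(7*z)))); overall: (1*((a*1)*(((b+b)*(y+z))*((0*1)*(7*z))))) -> ((a*1)*(((b+b)*(y+z))*((0*1)*(7*z))))
Step 2: at L: (a*1) -> a; overall: ((a*1)*(((b+b)*(y+z))*((0*1)*(7*z)))) -> (a*(((b+b)*(y+z))*((0*1)*(7*z))))
Step 3: at RRL: (0*1) -> 0; overall: (a*(((b+b)*(y+z))*((0*1)*(7*z)))) -> (a*(((b+b)*(y+z))*(0*(7*z))))
Step 4: at RR: (0*(7*z)) -> 0; overall: (a*(((b+b)*(y+z))*(0*(7*z)))) -> (a*(((b+b)*(y+z))*0))
Step 5: at R: (((b+b)*(y+z))*0) -> 0; overall: (a*(((b+b)*(y+z))*0)) -> (a*0)
Step 6: at root: (a*0) -> 0; overall: (a*0) -> 0
Fixed point: 0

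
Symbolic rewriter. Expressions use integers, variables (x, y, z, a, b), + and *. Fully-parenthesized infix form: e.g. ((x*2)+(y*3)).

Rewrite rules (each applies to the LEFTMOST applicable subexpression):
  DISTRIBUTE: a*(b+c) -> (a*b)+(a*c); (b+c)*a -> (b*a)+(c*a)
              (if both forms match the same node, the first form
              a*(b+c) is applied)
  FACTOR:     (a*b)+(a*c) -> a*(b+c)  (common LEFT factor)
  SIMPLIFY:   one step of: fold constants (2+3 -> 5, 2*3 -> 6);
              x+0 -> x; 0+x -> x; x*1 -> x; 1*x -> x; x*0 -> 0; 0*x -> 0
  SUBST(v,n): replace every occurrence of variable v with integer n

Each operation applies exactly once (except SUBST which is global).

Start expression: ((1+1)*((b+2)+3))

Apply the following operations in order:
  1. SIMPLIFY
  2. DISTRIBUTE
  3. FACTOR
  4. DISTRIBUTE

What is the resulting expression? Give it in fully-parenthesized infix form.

Start: ((1+1)*((b+2)+3))
Apply SIMPLIFY at L (target: (1+1)): ((1+1)*((b+2)+3)) -> (2*((b+2)+3))
Apply DISTRIBUTE at root (target: (2*((b+2)+3))): (2*((b+2)+3)) -> ((2*(b+2))+(2*3))
Apply FACTOR at root (target: ((2*(b+2))+(2*3))): ((2*(b+2))+(2*3)) -> (2*((b+2)+3))
Apply DISTRIBUTE at root (target: (2*((b+2)+3))): (2*((b+2)+3)) -> ((2*(b+2))+(2*3))

Answer: ((2*(b+2))+(2*3))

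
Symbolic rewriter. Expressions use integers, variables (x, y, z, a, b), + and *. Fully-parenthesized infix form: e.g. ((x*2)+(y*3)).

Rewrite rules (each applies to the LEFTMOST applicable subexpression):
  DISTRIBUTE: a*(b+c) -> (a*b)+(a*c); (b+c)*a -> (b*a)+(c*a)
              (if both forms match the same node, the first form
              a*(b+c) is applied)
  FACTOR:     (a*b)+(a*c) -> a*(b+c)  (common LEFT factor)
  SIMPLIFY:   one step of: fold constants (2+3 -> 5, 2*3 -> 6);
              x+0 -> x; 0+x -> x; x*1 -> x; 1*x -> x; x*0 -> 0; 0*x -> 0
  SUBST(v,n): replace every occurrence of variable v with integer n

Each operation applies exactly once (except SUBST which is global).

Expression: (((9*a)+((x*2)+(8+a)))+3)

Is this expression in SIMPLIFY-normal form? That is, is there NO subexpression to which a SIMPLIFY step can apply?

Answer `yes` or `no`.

Answer: yes

Derivation:
Expression: (((9*a)+((x*2)+(8+a)))+3)
Scanning for simplifiable subexpressions (pre-order)...
  at root: (((9*a)+((x*2)+(8+a)))+3) (not simplifiable)
  at L: ((9*a)+((x*2)+(8+a))) (not simplifiable)
  at LL: (9*a) (not simplifiable)
  at LR: ((x*2)+(8+a)) (not simplifiable)
  at LRL: (x*2) (not simplifiable)
  at LRR: (8+a) (not simplifiable)
Result: no simplifiable subexpression found -> normal form.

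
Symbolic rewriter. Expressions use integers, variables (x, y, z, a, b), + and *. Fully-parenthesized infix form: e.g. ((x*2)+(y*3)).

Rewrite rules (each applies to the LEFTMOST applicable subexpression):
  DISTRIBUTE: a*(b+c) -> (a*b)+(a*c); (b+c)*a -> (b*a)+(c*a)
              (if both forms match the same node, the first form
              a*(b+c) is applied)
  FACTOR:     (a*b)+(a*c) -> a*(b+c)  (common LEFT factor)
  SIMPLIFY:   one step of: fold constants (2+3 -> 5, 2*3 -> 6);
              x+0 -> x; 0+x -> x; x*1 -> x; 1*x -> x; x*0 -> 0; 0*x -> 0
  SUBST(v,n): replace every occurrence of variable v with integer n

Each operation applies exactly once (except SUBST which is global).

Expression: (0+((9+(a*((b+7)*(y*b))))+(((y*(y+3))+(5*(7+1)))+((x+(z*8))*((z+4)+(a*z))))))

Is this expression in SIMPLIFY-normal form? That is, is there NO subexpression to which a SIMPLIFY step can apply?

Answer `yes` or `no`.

Answer: no

Derivation:
Expression: (0+((9+(a*((b+7)*(y*b))))+(((y*(y+3))+(5*(7+1)))+((x+(z*8))*((z+4)+(a*z))))))
Scanning for simplifiable subexpressions (pre-order)...
  at root: (0+((9+(a*((b+7)*(y*b))))+(((y*(y+3))+(5*(7+1)))+((x+(z*8))*((z+4)+(a*z)))))) (SIMPLIFIABLE)
  at R: ((9+(a*((b+7)*(y*b))))+(((y*(y+3))+(5*(7+1)))+((x+(z*8))*((z+4)+(a*z))))) (not simplifiable)
  at RL: (9+(a*((b+7)*(y*b)))) (not simplifiable)
  at RLR: (a*((b+7)*(y*b))) (not simplifiable)
  at RLRR: ((b+7)*(y*b)) (not simplifiable)
  at RLRRL: (b+7) (not simplifiable)
  at RLRRR: (y*b) (not simplifiable)
  at RR: (((y*(y+3))+(5*(7+1)))+((x+(z*8))*((z+4)+(a*z)))) (not simplifiable)
  at RRL: ((y*(y+3))+(5*(7+1))) (not simplifiable)
  at RRLL: (y*(y+3)) (not simplifiable)
  at RRLLR: (y+3) (not simplifiable)
  at RRLR: (5*(7+1)) (not simplifiable)
  at RRLRR: (7+1) (SIMPLIFIABLE)
  at RRR: ((x+(z*8))*((z+4)+(a*z))) (not simplifiable)
  at RRRL: (x+(z*8)) (not simplifiable)
  at RRRLR: (z*8) (not simplifiable)
  at RRRR: ((z+4)+(a*z)) (not simplifiable)
  at RRRRL: (z+4) (not simplifiable)
  at RRRRR: (a*z) (not simplifiable)
Found simplifiable subexpr at path root: (0+((9+(a*((b+7)*(y*b))))+(((y*(y+3))+(5*(7+1)))+((x+(z*8))*((z+4)+(a*z))))))
One SIMPLIFY step would give: ((9+(a*((b+7)*(y*b))))+(((y*(y+3))+(5*(7+1)))+((x+(z*8))*((z+4)+(a*z)))))
-> NOT in normal form.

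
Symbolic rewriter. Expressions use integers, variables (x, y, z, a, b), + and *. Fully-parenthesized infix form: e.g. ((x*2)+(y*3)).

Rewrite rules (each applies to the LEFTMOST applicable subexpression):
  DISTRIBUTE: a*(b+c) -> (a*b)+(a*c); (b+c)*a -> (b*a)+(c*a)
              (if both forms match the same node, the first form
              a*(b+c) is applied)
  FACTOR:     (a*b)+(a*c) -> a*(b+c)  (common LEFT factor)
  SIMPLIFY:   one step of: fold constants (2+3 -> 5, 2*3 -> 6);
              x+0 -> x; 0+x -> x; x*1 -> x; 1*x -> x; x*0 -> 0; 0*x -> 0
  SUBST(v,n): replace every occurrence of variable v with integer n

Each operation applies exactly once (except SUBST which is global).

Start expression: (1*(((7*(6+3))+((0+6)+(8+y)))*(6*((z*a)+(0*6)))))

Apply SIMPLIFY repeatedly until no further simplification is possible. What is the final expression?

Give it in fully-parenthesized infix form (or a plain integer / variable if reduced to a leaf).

Start: (1*(((7*(6+3))+((0+6)+(8+y)))*(6*((z*a)+(0*6)))))
Step 1: at root: (1*(((7*(6+3))+((0+6)+(8+y)))*(6*((z*a)+(0*6))))) -> (((7*(6+3))+((0+6)+(8+y)))*(6*((z*a)+(0*6)))); overall: (1*(((7*(6+3))+((0+6)+(8+y)))*(6*((z*a)+(0*6))))) -> (((7*(6+3))+((0+6)+(8+y)))*(6*((z*a)+(0*6))))
Step 2: at LLR: (6+3) -> 9; overall: (((7*(6+3))+((0+6)+(8+y)))*(6*((z*a)+(0*6)))) -> (((7*9)+((0+6)+(8+y)))*(6*((z*a)+(0*6))))
Step 3: at LL: (7*9) -> 63; overall: (((7*9)+((0+6)+(8+y)))*(6*((z*a)+(0*6)))) -> ((63+((0+6)+(8+y)))*(6*((z*a)+(0*6))))
Step 4: at LRL: (0+6) -> 6; overall: ((63+((0+6)+(8+y)))*(6*((z*a)+(0*6)))) -> ((63+(6+(8+y)))*(6*((z*a)+(0*6))))
Step 5: at RRR: (0*6) -> 0; overall: ((63+(6+(8+y)))*(6*((z*a)+(0*6)))) -> ((63+(6+(8+y)))*(6*((z*a)+0)))
Step 6: at RR: ((z*a)+0) -> (z*a); overall: ((63+(6+(8+y)))*(6*((z*a)+0))) -> ((63+(6+(8+y)))*(6*(z*a)))
Fixed point: ((63+(6+(8+y)))*(6*(z*a)))

Answer: ((63+(6+(8+y)))*(6*(z*a)))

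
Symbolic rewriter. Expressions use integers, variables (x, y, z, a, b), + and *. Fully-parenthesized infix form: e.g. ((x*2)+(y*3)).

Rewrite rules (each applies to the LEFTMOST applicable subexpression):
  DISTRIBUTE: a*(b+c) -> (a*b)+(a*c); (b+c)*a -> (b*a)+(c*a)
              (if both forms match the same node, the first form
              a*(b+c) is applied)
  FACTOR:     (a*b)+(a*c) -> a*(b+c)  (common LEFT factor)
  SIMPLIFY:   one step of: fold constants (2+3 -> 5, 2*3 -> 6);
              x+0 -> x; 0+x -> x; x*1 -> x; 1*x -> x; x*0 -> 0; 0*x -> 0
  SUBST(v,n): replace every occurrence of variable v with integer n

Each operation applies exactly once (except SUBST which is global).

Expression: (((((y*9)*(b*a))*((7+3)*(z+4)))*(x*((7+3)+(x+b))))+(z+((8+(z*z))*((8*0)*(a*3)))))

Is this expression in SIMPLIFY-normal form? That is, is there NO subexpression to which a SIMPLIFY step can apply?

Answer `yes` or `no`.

Answer: no

Derivation:
Expression: (((((y*9)*(b*a))*((7+3)*(z+4)))*(x*((7+3)+(x+b))))+(z+((8+(z*z))*((8*0)*(a*3)))))
Scanning for simplifiable subexpressions (pre-order)...
  at root: (((((y*9)*(b*a))*((7+3)*(z+4)))*(x*((7+3)+(x+b))))+(z+((8+(z*z))*((8*0)*(a*3))))) (not simplifiable)
  at L: ((((y*9)*(b*a))*((7+3)*(z+4)))*(x*((7+3)+(x+b)))) (not simplifiable)
  at LL: (((y*9)*(b*a))*((7+3)*(z+4))) (not simplifiable)
  at LLL: ((y*9)*(b*a)) (not simplifiable)
  at LLLL: (y*9) (not simplifiable)
  at LLLR: (b*a) (not simplifiable)
  at LLR: ((7+3)*(z+4)) (not simplifiable)
  at LLRL: (7+3) (SIMPLIFIABLE)
  at LLRR: (z+4) (not simplifiable)
  at LR: (x*((7+3)+(x+b))) (not simplifiable)
  at LRR: ((7+3)+(x+b)) (not simplifiable)
  at LRRL: (7+3) (SIMPLIFIABLE)
  at LRRR: (x+b) (not simplifiable)
  at R: (z+((8+(z*z))*((8*0)*(a*3)))) (not simplifiable)
  at RR: ((8+(z*z))*((8*0)*(a*3))) (not simplifiable)
  at RRL: (8+(z*z)) (not simplifiable)
  at RRLR: (z*z) (not simplifiable)
  at RRR: ((8*0)*(a*3)) (not simplifiable)
  at RRRL: (8*0) (SIMPLIFIABLE)
  at RRRR: (a*3) (not simplifiable)
Found simplifiable subexpr at path LLRL: (7+3)
One SIMPLIFY step would give: (((((y*9)*(b*a))*(10*(z+4)))*(x*((7+3)+(x+b))))+(z+((8+(z*z))*((8*0)*(a*3)))))
-> NOT in normal form.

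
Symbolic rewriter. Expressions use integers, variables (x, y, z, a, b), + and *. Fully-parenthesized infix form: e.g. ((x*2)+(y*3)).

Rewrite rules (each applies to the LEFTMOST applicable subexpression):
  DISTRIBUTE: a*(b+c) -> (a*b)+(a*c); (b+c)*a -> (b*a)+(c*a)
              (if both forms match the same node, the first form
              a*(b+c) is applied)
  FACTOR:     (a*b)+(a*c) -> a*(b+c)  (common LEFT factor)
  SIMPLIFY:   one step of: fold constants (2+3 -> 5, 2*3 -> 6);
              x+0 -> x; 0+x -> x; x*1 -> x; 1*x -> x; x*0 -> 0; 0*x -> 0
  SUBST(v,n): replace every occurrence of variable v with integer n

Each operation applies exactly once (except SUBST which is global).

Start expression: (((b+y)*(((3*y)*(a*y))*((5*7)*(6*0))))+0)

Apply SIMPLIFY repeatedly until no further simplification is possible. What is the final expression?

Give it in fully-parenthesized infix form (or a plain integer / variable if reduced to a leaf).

Answer: 0

Derivation:
Start: (((b+y)*(((3*y)*(a*y))*((5*7)*(6*0))))+0)
Step 1: at root: (((b+y)*(((3*y)*(a*y))*((5*7)*(6*0))))+0) -> ((b+y)*(((3*y)*(a*y))*((5*7)*(6*0)))); overall: (((b+y)*(((3*y)*(a*y))*((5*7)*(6*0))))+0) -> ((b+y)*(((3*y)*(a*y))*((5*7)*(6*0))))
Step 2: at RRL: (5*7) -> 35; overall: ((b+y)*(((3*y)*(a*y))*((5*7)*(6*0)))) -> ((b+y)*(((3*y)*(a*y))*(35*(6*0))))
Step 3: at RRR: (6*0) -> 0; overall: ((b+y)*(((3*y)*(a*y))*(35*(6*0)))) -> ((b+y)*(((3*y)*(a*y))*(35*0)))
Step 4: at RR: (35*0) -> 0; overall: ((b+y)*(((3*y)*(a*y))*(35*0))) -> ((b+y)*(((3*y)*(a*y))*0))
Step 5: at R: (((3*y)*(a*y))*0) -> 0; overall: ((b+y)*(((3*y)*(a*y))*0)) -> ((b+y)*0)
Step 6: at root: ((b+y)*0) -> 0; overall: ((b+y)*0) -> 0
Fixed point: 0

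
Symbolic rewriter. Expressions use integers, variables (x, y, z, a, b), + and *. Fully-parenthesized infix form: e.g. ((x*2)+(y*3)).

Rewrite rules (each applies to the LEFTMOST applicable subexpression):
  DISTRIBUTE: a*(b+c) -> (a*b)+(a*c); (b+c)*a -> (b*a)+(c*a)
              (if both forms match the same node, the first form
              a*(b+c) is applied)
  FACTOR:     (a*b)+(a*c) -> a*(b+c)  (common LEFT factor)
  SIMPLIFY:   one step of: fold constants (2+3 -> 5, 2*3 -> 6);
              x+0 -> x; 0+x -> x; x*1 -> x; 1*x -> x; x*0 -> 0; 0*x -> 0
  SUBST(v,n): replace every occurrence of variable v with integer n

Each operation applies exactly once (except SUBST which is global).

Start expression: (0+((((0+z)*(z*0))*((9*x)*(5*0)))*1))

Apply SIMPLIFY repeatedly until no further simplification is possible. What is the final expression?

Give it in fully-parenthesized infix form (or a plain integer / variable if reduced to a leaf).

Answer: 0

Derivation:
Start: (0+((((0+z)*(z*0))*((9*x)*(5*0)))*1))
Step 1: at root: (0+((((0+z)*(z*0))*((9*x)*(5*0)))*1)) -> ((((0+z)*(z*0))*((9*x)*(5*0)))*1); overall: (0+((((0+z)*(z*0))*((9*x)*(5*0)))*1)) -> ((((0+z)*(z*0))*((9*x)*(5*0)))*1)
Step 2: at root: ((((0+z)*(z*0))*((9*x)*(5*0)))*1) -> (((0+z)*(z*0))*((9*x)*(5*0))); overall: ((((0+z)*(z*0))*((9*x)*(5*0)))*1) -> (((0+z)*(z*0))*((9*x)*(5*0)))
Step 3: at LL: (0+z) -> z; overall: (((0+z)*(z*0))*((9*x)*(5*0))) -> ((z*(z*0))*((9*x)*(5*0)))
Step 4: at LR: (z*0) -> 0; overall: ((z*(z*0))*((9*x)*(5*0))) -> ((z*0)*((9*x)*(5*0)))
Step 5: at L: (z*0) -> 0; overall: ((z*0)*((9*x)*(5*0))) -> (0*((9*x)*(5*0)))
Step 6: at root: (0*((9*x)*(5*0))) -> 0; overall: (0*((9*x)*(5*0))) -> 0
Fixed point: 0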